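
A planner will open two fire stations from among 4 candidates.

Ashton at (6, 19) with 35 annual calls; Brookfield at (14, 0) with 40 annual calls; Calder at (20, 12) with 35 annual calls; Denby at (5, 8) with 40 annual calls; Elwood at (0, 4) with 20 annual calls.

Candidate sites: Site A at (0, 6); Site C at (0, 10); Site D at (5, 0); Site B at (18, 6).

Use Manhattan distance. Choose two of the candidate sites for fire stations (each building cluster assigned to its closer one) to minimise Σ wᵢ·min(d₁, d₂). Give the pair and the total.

Evaluate every pair (each demand assigned to the nearer of the two):
  {Site C, Site B}: total = 1605
  {Site A, Site B}: total = 1665
  {Site D, Site B}: total = 1840
  {Site C, Site D}: total = 2055
  {Site A, Site D}: total = 2255
  {Site A, Site C}: total = 2415
Best pair: {Site C, Site B} with total 1605.

{Site C, Site B}, total 1605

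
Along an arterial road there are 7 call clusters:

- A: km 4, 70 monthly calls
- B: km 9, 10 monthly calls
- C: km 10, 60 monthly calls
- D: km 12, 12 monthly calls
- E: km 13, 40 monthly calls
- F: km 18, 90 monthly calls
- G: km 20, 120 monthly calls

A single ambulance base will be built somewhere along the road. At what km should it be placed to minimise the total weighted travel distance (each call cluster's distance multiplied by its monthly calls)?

x = 18

For a sum of weighted absolute distances on a line, the optimum is the weighted median (not the mean). Total weight W = 402; half-weight = 201.
Sort by position and accumulate weight:
  km 4 (A, w=70) → cum 70
  km 9 (B, w=10) → cum 80
  km 10 (C, w=60) → cum 140
  km 12 (D, w=12) → cum 152
  km 13 (E, w=40) → cum 192
  km 18 (F, w=90) → cum 282  ≥ 201 → median here
  km 20 (G, w=120) → cum 402
Optimal location: km 18.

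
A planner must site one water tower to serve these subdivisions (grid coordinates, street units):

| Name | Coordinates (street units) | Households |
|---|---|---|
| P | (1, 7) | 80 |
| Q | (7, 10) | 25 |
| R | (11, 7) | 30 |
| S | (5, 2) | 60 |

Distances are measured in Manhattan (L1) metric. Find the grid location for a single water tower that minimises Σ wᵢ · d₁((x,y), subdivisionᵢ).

Manhattan distance separates: Σwᵢ(|x−xᵢ|+|y−yᵢ|) = Σwᵢ|x−xᵢ| + Σwᵢ|y−yᵢ|, so x and y are optimised independently as 1-D weighted medians.
Total weight W = 195; half = 97.5.
x-coordinate, sorted with cumulative weight:
  x=1 (P, w=80) cum 80
  x=5 (S, w=60) cum 140  ← median
  x=7 (Q, w=25) cum 165
  x=11 (R, w=30) cum 195
⇒ x* = 5
y-coordinate, sorted with cumulative weight:
  y=2 (S, w=60) cum 60
  y=7 (P, w=80) cum 140  ← median
  y=7 (R, w=30) cum 170
  y=10 (Q, w=25) cum 195
⇒ y* = 7

(5, 7)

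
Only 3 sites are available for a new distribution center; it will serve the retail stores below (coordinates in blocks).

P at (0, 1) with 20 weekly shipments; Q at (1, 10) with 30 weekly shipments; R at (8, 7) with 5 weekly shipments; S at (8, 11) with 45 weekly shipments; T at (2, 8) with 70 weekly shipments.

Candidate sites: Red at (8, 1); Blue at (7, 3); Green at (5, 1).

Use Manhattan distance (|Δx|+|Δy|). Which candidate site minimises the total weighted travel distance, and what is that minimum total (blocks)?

Blue, total 1700 blocks

Total weighted distance at each candidate:
  Red (8, 1): total = 2030
  Blue (7, 3): total = 1700
  Green (5, 1): total = 1820
Minimum is at Blue with total 1700 blocks.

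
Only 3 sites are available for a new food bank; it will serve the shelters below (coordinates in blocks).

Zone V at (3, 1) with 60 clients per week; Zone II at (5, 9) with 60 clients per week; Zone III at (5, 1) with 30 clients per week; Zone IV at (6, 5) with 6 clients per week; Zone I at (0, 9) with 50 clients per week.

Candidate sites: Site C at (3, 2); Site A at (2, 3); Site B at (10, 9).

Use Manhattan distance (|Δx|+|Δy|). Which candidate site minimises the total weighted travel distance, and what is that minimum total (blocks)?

Site C, total 1226 blocks

Total weighted distance at each candidate:
  Site C (3, 2): total = 1226
  Site A (2, 3): total = 1306
  Site B (10, 9): total = 2138
Minimum is at Site C with total 1226 blocks.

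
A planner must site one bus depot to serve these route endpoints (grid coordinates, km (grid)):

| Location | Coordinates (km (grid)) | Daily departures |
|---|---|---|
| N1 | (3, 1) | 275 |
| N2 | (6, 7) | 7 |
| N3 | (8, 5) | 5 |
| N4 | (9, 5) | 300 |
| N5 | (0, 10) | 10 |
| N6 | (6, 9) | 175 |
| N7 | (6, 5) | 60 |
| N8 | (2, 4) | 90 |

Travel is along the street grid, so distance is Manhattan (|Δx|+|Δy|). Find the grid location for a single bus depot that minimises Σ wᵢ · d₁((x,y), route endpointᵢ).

Manhattan distance separates: Σwᵢ(|x−xᵢ|+|y−yᵢ|) = Σwᵢ|x−xᵢ| + Σwᵢ|y−yᵢ|, so x and y are optimised independently as 1-D weighted medians.
Total weight W = 922; half = 461.
x-coordinate, sorted with cumulative weight:
  x=0 (N5, w=10) cum 10
  x=2 (N8, w=90) cum 100
  x=3 (N1, w=275) cum 375
  x=6 (N2, w=7) cum 382
  x=6 (N6, w=175) cum 557  ← median
  x=6 (N7, w=60) cum 617
  x=8 (N3, w=5) cum 622
  x=9 (N4, w=300) cum 922
⇒ x* = 6
y-coordinate, sorted with cumulative weight:
  y=1 (N1, w=275) cum 275
  y=4 (N8, w=90) cum 365
  y=5 (N3, w=5) cum 370
  y=5 (N4, w=300) cum 670  ← median
  y=5 (N7, w=60) cum 730
  y=7 (N2, w=7) cum 737
  y=9 (N6, w=175) cum 912
  y=10 (N5, w=10) cum 922
⇒ y* = 5

(6, 5)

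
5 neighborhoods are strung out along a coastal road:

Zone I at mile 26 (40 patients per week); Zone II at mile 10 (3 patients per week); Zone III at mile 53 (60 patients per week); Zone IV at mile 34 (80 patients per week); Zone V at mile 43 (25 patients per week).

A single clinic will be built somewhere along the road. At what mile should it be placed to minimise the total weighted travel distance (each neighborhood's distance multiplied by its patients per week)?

For a sum of weighted absolute distances on a line, the optimum is the weighted median (not the mean). Total weight W = 208; half-weight = 104.
Sort by position and accumulate weight:
  mile 10 (Zone II, w=3) → cum 3
  mile 26 (Zone I, w=40) → cum 43
  mile 34 (Zone IV, w=80) → cum 123  ≥ 104 → median here
  mile 43 (Zone V, w=25) → cum 148
  mile 53 (Zone III, w=60) → cum 208
Optimal location: mile 34.

x = 34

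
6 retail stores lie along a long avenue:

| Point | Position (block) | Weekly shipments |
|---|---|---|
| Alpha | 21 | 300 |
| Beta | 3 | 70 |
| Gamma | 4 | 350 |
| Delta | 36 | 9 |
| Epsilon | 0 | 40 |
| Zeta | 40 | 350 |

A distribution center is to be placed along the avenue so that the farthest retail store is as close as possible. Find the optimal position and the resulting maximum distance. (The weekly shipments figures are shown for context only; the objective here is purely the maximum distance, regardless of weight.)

The 1-center on a line is the midpoint of the two extreme points: leftmost at 0, rightmost at 40.
Optimal location = (0 + 40)/2 = 20; maximum distance = (40 − 0)/2 = 20.

location 20, max distance 20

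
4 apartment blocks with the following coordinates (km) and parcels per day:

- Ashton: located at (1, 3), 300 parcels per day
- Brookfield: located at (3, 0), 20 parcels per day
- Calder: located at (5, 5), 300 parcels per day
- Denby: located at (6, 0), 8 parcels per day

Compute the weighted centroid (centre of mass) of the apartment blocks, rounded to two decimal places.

The minimiser of Σwᵢ‖p−pᵢ‖² is the weighted centroid p* = (Σwᵢpᵢ)/(Σwᵢ).
Σwᵢ = 628.
Σwᵢxᵢ = 300·1 + 20·3 + 300·5 + 8·6 = 1908.
Σwᵢyᵢ = 300·3 + 20·0 + 300·5 + 8·0 = 2400.
x* = 1908/628 = 3.04, y* = 2400/628 = 3.82.

(3.04, 3.82)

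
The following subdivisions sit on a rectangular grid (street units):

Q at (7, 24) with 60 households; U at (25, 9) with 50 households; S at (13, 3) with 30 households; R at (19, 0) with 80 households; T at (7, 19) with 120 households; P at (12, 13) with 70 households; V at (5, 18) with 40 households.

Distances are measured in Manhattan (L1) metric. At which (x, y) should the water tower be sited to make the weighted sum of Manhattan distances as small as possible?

(12, 13)

Manhattan distance separates: Σwᵢ(|x−xᵢ|+|y−yᵢ|) = Σwᵢ|x−xᵢ| + Σwᵢ|y−yᵢ|, so x and y are optimised independently as 1-D weighted medians.
Total weight W = 450; half = 225.
x-coordinate, sorted with cumulative weight:
  x=5 (V, w=40) cum 40
  x=7 (Q, w=60) cum 100
  x=7 (T, w=120) cum 220
  x=12 (P, w=70) cum 290  ← median
  x=13 (S, w=30) cum 320
  x=19 (R, w=80) cum 400
  x=25 (U, w=50) cum 450
⇒ x* = 12
y-coordinate, sorted with cumulative weight:
  y=0 (R, w=80) cum 80
  y=3 (S, w=30) cum 110
  y=9 (U, w=50) cum 160
  y=13 (P, w=70) cum 230  ← median
  y=18 (V, w=40) cum 270
  y=19 (T, w=120) cum 390
  y=24 (Q, w=60) cum 450
⇒ y* = 13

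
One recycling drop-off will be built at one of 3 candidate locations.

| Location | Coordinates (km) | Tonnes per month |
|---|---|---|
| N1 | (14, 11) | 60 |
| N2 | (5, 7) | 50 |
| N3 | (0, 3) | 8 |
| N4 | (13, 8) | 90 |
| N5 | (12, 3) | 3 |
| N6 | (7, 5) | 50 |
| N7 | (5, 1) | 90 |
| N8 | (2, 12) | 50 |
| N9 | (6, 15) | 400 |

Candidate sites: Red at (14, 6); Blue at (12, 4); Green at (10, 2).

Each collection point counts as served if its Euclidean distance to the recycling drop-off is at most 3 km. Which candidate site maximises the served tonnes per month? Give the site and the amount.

Red, covering 90

Coverage radius r = 3 km; a point is covered iff (Δx)²+(Δy)² ≤ 3² = 9.
  Red (14, 6): covers {N4} → 90
  Blue (12, 4): covers {N5} → 3
  Green (10, 2): covers {N5} → 3
Maximum coverage at Red: 90 tonnes per month.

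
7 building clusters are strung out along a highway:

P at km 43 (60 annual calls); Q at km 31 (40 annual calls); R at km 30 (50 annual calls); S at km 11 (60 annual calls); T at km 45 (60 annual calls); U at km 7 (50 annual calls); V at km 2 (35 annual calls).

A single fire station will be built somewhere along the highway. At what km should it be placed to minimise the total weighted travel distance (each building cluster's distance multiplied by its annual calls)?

x = 30

For a sum of weighted absolute distances on a line, the optimum is the weighted median (not the mean). Total weight W = 355; half-weight = 177.5.
Sort by position and accumulate weight:
  km 2 (V, w=35) → cum 35
  km 7 (U, w=50) → cum 85
  km 11 (S, w=60) → cum 145
  km 30 (R, w=50) → cum 195  ≥ 177.5 → median here
  km 31 (Q, w=40) → cum 235
  km 43 (P, w=60) → cum 295
  km 45 (T, w=60) → cum 355
Optimal location: km 30.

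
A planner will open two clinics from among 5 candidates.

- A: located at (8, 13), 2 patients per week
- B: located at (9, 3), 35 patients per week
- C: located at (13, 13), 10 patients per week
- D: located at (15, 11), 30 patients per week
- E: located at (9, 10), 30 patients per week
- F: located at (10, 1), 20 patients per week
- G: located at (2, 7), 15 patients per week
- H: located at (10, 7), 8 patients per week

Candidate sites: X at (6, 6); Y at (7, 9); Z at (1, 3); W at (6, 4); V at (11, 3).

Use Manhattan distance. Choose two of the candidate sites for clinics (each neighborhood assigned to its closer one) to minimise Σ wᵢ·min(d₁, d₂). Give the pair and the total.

Evaluate every pair (each demand assigned to the nearer of the two):
  {Y, V}: total = 775
  {Y, W}: total = 925
  {X, V}: total = 953
  {X, Y}: total = 1005
  {Z, V}: total = 1021
  {W, V}: total = 1047
  {Y, Z}: total = 1115
  {X, W}: total = 1183
  {X, Z}: total = 1293
  {Z, W}: total = 1343
Best pair: {Y, V} with total 775.

{Y, V}, total 775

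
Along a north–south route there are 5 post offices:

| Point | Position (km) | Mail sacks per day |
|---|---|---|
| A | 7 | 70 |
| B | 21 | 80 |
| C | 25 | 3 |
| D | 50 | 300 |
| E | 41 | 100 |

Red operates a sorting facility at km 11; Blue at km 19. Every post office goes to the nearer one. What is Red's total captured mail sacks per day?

70

The indifferent point is the midpoint (11+19)/2 = 15; post offices left of it (closer to Red at 11) go to Red, those right go to Blue.
  A at 7 (w=70) → Red
  B at 21 (w=80) → Blue
  C at 25 (w=3) → Blue
  E at 41 (w=100) → Blue
  D at 50 (w=300) → Blue
Red captures 70; Blue captures 483.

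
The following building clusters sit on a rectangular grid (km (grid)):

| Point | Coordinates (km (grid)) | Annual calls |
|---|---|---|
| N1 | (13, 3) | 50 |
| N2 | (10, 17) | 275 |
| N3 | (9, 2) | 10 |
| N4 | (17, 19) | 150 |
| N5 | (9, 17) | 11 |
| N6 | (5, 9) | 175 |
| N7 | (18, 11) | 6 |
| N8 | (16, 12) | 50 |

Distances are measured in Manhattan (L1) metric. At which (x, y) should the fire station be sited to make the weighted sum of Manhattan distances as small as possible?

Manhattan distance separates: Σwᵢ(|x−xᵢ|+|y−yᵢ|) = Σwᵢ|x−xᵢ| + Σwᵢ|y−yᵢ|, so x and y are optimised independently as 1-D weighted medians.
Total weight W = 727; half = 363.5.
x-coordinate, sorted with cumulative weight:
  x=5 (N6, w=175) cum 175
  x=9 (N3, w=10) cum 185
  x=9 (N5, w=11) cum 196
  x=10 (N2, w=275) cum 471  ← median
  x=13 (N1, w=50) cum 521
  x=16 (N8, w=50) cum 571
  x=17 (N4, w=150) cum 721
  x=18 (N7, w=6) cum 727
⇒ x* = 10
y-coordinate, sorted with cumulative weight:
  y=2 (N3, w=10) cum 10
  y=3 (N1, w=50) cum 60
  y=9 (N6, w=175) cum 235
  y=11 (N7, w=6) cum 241
  y=12 (N8, w=50) cum 291
  y=17 (N2, w=275) cum 566  ← median
  y=17 (N5, w=11) cum 577
  y=19 (N4, w=150) cum 727
⇒ y* = 17

(10, 17)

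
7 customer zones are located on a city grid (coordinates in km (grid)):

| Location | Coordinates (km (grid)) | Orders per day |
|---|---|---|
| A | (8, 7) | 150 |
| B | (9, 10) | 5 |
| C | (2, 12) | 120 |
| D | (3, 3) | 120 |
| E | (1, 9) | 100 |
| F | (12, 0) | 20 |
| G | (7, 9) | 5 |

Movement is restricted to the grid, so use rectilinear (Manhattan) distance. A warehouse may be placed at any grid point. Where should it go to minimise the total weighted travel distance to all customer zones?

Manhattan distance separates: Σwᵢ(|x−xᵢ|+|y−yᵢ|) = Σwᵢ|x−xᵢ| + Σwᵢ|y−yᵢ|, so x and y are optimised independently as 1-D weighted medians.
Total weight W = 520; half = 260.
x-coordinate, sorted with cumulative weight:
  x=1 (E, w=100) cum 100
  x=2 (C, w=120) cum 220
  x=3 (D, w=120) cum 340  ← median
  x=7 (G, w=5) cum 345
  x=8 (A, w=150) cum 495
  x=9 (B, w=5) cum 500
  x=12 (F, w=20) cum 520
⇒ x* = 3
y-coordinate, sorted with cumulative weight:
  y=0 (F, w=20) cum 20
  y=3 (D, w=120) cum 140
  y=7 (A, w=150) cum 290  ← median
  y=9 (E, w=100) cum 390
  y=9 (G, w=5) cum 395
  y=10 (B, w=5) cum 400
  y=12 (C, w=120) cum 520
⇒ y* = 7

(3, 7)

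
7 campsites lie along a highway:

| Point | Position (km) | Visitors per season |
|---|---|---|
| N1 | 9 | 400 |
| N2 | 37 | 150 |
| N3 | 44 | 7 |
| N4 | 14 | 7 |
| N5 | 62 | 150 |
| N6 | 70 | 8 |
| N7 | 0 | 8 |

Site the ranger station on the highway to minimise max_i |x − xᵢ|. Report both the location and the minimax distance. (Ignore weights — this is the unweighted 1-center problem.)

The 1-center on a line is the midpoint of the two extreme points: leftmost at 0, rightmost at 70.
Optimal location = (0 + 70)/2 = 35; maximum distance = (70 − 0)/2 = 35.

location 35, max distance 35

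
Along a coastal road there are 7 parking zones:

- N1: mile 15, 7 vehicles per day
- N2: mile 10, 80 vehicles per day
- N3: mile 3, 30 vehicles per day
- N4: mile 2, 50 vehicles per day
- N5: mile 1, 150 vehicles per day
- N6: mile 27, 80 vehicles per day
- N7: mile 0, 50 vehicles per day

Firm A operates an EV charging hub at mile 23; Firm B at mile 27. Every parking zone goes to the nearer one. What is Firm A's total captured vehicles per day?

The indifferent point is the midpoint (23+27)/2 = 25; parking zones left of it (closer to Firm A at 23) go to Firm A, those right go to Firm B.
  N7 at 0 (w=50) → Firm A
  N5 at 1 (w=150) → Firm A
  N4 at 2 (w=50) → Firm A
  N3 at 3 (w=30) → Firm A
  N2 at 10 (w=80) → Firm A
  N1 at 15 (w=7) → Firm A
  N6 at 27 (w=80) → Firm B
Firm A captures 367; Firm B captures 80.

367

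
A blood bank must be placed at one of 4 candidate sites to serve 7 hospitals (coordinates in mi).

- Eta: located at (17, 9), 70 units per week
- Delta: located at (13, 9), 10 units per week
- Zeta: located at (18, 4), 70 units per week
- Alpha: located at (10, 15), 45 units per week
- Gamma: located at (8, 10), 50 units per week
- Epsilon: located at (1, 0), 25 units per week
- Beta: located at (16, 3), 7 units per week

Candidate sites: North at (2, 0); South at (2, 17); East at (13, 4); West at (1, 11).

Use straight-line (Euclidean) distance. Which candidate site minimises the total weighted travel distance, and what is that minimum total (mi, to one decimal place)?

Total weighted distance at each candidate:
  North (2, 0): total = 3994.4
  South (2, 17): total = 4165.5
  East (13, 4): total = 2090.2
  West (1, 11): total = 3728.1
Minimum is at East with total 2090.2 mi.

East, total 2090.2 mi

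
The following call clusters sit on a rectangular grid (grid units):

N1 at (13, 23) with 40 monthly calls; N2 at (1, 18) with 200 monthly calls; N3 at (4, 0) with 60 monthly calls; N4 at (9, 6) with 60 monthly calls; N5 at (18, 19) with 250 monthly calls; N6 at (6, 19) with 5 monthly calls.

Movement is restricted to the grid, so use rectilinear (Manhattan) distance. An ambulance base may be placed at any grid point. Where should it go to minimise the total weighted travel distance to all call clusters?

Manhattan distance separates: Σwᵢ(|x−xᵢ|+|y−yᵢ|) = Σwᵢ|x−xᵢ| + Σwᵢ|y−yᵢ|, so x and y are optimised independently as 1-D weighted medians.
Total weight W = 615; half = 307.5.
x-coordinate, sorted with cumulative weight:
  x=1 (N2, w=200) cum 200
  x=4 (N3, w=60) cum 260
  x=6 (N6, w=5) cum 265
  x=9 (N4, w=60) cum 325  ← median
  x=13 (N1, w=40) cum 365
  x=18 (N5, w=250) cum 615
⇒ x* = 9
y-coordinate, sorted with cumulative weight:
  y=0 (N3, w=60) cum 60
  y=6 (N4, w=60) cum 120
  y=18 (N2, w=200) cum 320  ← median
  y=19 (N5, w=250) cum 570
  y=19 (N6, w=5) cum 575
  y=23 (N1, w=40) cum 615
⇒ y* = 18

(9, 18)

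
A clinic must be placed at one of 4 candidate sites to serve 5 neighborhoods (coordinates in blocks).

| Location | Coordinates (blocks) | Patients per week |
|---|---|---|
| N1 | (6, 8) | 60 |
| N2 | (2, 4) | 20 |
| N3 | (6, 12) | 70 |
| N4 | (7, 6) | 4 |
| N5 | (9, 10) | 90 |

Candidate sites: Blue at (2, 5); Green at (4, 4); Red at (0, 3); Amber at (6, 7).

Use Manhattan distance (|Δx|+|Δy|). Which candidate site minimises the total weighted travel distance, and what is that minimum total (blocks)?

Amber, total 1098 blocks

Total weighted distance at each candidate:
  Blue (2, 5): total = 2314
  Green (4, 4): total = 2110
  Red (0, 3): total = 3250
  Amber (6, 7): total = 1098
Minimum is at Amber with total 1098 blocks.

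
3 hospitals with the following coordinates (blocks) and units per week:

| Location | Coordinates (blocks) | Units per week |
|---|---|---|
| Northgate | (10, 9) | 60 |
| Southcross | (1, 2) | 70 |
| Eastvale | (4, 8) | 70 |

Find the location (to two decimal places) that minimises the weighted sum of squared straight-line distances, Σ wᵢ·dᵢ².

The minimiser of Σwᵢ‖p−pᵢ‖² is the weighted centroid p* = (Σwᵢpᵢ)/(Σwᵢ).
Σwᵢ = 200.
Σwᵢxᵢ = 60·10 + 70·1 + 70·4 = 950.
Σwᵢyᵢ = 60·9 + 70·2 + 70·8 = 1240.
x* = 950/200 = 4.75, y* = 1240/200 = 6.20.

(4.75, 6.20)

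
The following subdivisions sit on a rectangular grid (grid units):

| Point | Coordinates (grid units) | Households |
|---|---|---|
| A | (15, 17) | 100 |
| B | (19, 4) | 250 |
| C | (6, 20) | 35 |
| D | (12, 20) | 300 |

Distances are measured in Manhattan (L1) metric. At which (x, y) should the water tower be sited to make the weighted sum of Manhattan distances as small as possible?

Manhattan distance separates: Σwᵢ(|x−xᵢ|+|y−yᵢ|) = Σwᵢ|x−xᵢ| + Σwᵢ|y−yᵢ|, so x and y are optimised independently as 1-D weighted medians.
Total weight W = 685; half = 342.5.
x-coordinate, sorted with cumulative weight:
  x=6 (C, w=35) cum 35
  x=12 (D, w=300) cum 335
  x=15 (A, w=100) cum 435  ← median
  x=19 (B, w=250) cum 685
⇒ x* = 15
y-coordinate, sorted with cumulative weight:
  y=4 (B, w=250) cum 250
  y=17 (A, w=100) cum 350  ← median
  y=20 (C, w=35) cum 385
  y=20 (D, w=300) cum 685
⇒ y* = 17

(15, 17)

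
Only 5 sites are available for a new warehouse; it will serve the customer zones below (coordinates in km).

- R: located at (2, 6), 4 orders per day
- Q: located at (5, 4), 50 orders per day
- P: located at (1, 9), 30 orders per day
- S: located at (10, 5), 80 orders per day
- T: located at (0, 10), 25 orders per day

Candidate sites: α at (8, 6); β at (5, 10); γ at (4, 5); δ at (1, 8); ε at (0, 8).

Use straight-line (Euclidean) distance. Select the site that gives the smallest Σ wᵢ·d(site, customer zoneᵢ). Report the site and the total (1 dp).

α, total 835.2 km

Total weighted distance at each candidate:
  α (8, 6): total = 835.2
  β (5, 10): total = 1134.4
  γ (4, 5): total = 869.7
  δ (1, 8): total = 1136.6
  ε (0, 8): total = 1259.1
Minimum is at α with total 835.2 km.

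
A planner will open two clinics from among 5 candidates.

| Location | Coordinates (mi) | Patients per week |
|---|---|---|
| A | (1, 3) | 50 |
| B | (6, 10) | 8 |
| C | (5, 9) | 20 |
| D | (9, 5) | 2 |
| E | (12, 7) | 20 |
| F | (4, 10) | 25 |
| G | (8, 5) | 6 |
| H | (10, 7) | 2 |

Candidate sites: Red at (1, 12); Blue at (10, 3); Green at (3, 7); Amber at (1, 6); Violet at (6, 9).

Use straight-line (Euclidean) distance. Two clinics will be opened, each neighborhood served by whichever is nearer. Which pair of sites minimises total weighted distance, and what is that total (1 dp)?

{Amber, Violet}, total 406.2

Evaluate every pair (each demand assigned to the nearer of the two):
  {Amber, Violet}: total = 406.2
  {Green, Violet}: total = 479.8
  {Blue, Green}: total = 512.1
  {Blue, Amber}: total = 545.1
  {Green, Amber}: total = 558.5
  {Blue, Violet}: total = 593.3
  {Red, Green}: total = 632.1
  {Red, Violet}: total = 646.7
  {Red, Amber}: total = 680.8
  {Red, Blue}: total = 802.1
Best pair: {Amber, Violet} with total 406.2.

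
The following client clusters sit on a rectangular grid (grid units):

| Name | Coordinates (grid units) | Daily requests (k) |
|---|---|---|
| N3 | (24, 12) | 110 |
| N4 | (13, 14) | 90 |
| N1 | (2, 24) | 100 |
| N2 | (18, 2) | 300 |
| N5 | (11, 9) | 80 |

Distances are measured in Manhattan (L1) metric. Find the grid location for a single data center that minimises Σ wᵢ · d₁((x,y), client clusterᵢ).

(18, 9)

Manhattan distance separates: Σwᵢ(|x−xᵢ|+|y−yᵢ|) = Σwᵢ|x−xᵢ| + Σwᵢ|y−yᵢ|, so x and y are optimised independently as 1-D weighted medians.
Total weight W = 680; half = 340.
x-coordinate, sorted with cumulative weight:
  x=2 (N1, w=100) cum 100
  x=11 (N5, w=80) cum 180
  x=13 (N4, w=90) cum 270
  x=18 (N2, w=300) cum 570  ← median
  x=24 (N3, w=110) cum 680
⇒ x* = 18
y-coordinate, sorted with cumulative weight:
  y=2 (N2, w=300) cum 300
  y=9 (N5, w=80) cum 380  ← median
  y=12 (N3, w=110) cum 490
  y=14 (N4, w=90) cum 580
  y=24 (N1, w=100) cum 680
⇒ y* = 9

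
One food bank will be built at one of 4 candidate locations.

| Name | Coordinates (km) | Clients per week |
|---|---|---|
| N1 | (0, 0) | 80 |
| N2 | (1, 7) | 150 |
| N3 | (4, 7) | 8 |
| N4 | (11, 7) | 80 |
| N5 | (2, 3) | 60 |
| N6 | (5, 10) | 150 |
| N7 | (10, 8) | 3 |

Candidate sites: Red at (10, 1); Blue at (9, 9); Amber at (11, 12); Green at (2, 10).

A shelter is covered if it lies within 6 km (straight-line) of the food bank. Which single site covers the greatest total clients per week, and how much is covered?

Coverage radius r = 6 km; a point is covered iff (Δx)²+(Δy)² ≤ 6² = 36.
  Red (10, 1): covers {none} → 0
  Blue (9, 9): covers {N3, N4, N6, N7} → 241
  Amber (11, 12): covers {N4, N7} → 83
  Green (2, 10): covers {N2, N3, N6} → 308
Maximum coverage at Green: 308 clients per week.

Green, covering 308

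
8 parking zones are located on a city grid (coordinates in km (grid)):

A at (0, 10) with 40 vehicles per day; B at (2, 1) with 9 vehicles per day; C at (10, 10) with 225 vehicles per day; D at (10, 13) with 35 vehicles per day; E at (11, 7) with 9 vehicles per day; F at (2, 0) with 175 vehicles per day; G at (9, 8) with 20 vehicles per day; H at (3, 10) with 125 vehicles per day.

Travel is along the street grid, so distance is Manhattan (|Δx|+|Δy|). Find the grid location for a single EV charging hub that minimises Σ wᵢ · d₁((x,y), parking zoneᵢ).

(3, 10)

Manhattan distance separates: Σwᵢ(|x−xᵢ|+|y−yᵢ|) = Σwᵢ|x−xᵢ| + Σwᵢ|y−yᵢ|, so x and y are optimised independently as 1-D weighted medians.
Total weight W = 638; half = 319.
x-coordinate, sorted with cumulative weight:
  x=0 (A, w=40) cum 40
  x=2 (B, w=9) cum 49
  x=2 (F, w=175) cum 224
  x=3 (H, w=125) cum 349  ← median
  x=9 (G, w=20) cum 369
  x=10 (C, w=225) cum 594
  x=10 (D, w=35) cum 629
  x=11 (E, w=9) cum 638
⇒ x* = 3
y-coordinate, sorted with cumulative weight:
  y=0 (F, w=175) cum 175
  y=1 (B, w=9) cum 184
  y=7 (E, w=9) cum 193
  y=8 (G, w=20) cum 213
  y=10 (A, w=40) cum 253
  y=10 (C, w=225) cum 478  ← median
  y=10 (H, w=125) cum 603
  y=13 (D, w=35) cum 638
⇒ y* = 10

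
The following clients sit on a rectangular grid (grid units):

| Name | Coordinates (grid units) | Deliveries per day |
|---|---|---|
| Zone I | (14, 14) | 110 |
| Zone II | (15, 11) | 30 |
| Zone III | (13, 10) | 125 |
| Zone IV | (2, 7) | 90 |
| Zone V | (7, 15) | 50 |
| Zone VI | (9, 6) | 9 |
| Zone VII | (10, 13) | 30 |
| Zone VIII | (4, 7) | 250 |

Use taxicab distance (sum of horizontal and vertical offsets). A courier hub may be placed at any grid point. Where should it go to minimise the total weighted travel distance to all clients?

Manhattan distance separates: Σwᵢ(|x−xᵢ|+|y−yᵢ|) = Σwᵢ|x−xᵢ| + Σwᵢ|y−yᵢ|, so x and y are optimised independently as 1-D weighted medians.
Total weight W = 694; half = 347.
x-coordinate, sorted with cumulative weight:
  x=2 (Zone IV, w=90) cum 90
  x=4 (Zone VIII, w=250) cum 340
  x=7 (Zone V, w=50) cum 390  ← median
  x=9 (Zone VI, w=9) cum 399
  x=10 (Zone VII, w=30) cum 429
  x=13 (Zone III, w=125) cum 554
  x=14 (Zone I, w=110) cum 664
  x=15 (Zone II, w=30) cum 694
⇒ x* = 7
y-coordinate, sorted with cumulative weight:
  y=6 (Zone VI, w=9) cum 9
  y=7 (Zone IV, w=90) cum 99
  y=7 (Zone VIII, w=250) cum 349  ← median
  y=10 (Zone III, w=125) cum 474
  y=11 (Zone II, w=30) cum 504
  y=13 (Zone VII, w=30) cum 534
  y=14 (Zone I, w=110) cum 644
  y=15 (Zone V, w=50) cum 694
⇒ y* = 7

(7, 7)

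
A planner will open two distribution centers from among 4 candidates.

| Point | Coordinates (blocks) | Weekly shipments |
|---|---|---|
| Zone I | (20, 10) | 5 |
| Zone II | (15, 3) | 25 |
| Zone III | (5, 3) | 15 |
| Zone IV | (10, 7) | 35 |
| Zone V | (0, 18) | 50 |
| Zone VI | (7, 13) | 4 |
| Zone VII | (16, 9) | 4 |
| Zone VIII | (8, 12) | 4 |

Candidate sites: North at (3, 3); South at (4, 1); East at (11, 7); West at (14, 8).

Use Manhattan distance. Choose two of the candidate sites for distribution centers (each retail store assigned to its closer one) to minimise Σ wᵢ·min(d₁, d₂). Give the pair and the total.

Evaluate every pair (each demand assigned to the nearer of the two):
  {North, East}: total = 1325
  {North, West}: total = 1395
  {South, East}: total = 1490
  {East, West}: total = 1559
  {South, West}: total = 1560
  {North, South}: total = 1923
Best pair: {North, East} with total 1325.

{North, East}, total 1325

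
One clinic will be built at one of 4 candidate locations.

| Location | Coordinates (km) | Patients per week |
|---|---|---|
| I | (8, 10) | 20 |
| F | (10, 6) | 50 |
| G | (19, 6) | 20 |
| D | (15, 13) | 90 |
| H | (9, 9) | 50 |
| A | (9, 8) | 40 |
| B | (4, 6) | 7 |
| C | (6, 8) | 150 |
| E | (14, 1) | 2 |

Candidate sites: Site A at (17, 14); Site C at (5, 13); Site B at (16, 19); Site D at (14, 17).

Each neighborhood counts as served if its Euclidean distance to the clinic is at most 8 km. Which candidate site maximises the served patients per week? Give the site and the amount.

Coverage radius r = 8 km; a point is covered iff (Δx)²+(Δy)² ≤ 8² = 64.
  Site A (17, 14): covers {D} → 90
  Site C (5, 13): covers {I, H, A, B, C} → 267
  Site B (16, 19): covers {D} → 90
  Site D (14, 17): covers {D} → 90
Maximum coverage at Site C: 267 patients per week.

Site C, covering 267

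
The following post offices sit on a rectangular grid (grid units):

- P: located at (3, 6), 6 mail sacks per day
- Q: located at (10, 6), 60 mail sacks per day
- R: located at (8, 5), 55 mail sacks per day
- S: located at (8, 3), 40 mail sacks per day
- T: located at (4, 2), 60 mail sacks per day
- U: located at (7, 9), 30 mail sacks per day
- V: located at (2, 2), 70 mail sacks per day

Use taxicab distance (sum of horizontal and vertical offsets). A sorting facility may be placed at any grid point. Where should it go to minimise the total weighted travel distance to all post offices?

Manhattan distance separates: Σwᵢ(|x−xᵢ|+|y−yᵢ|) = Σwᵢ|x−xᵢ| + Σwᵢ|y−yᵢ|, so x and y are optimised independently as 1-D weighted medians.
Total weight W = 321; half = 160.5.
x-coordinate, sorted with cumulative weight:
  x=2 (V, w=70) cum 70
  x=3 (P, w=6) cum 76
  x=4 (T, w=60) cum 136
  x=7 (U, w=30) cum 166  ← median
  x=8 (R, w=55) cum 221
  x=8 (S, w=40) cum 261
  x=10 (Q, w=60) cum 321
⇒ x* = 7
y-coordinate, sorted with cumulative weight:
  y=2 (T, w=60) cum 60
  y=2 (V, w=70) cum 130
  y=3 (S, w=40) cum 170  ← median
  y=5 (R, w=55) cum 225
  y=6 (P, w=6) cum 231
  y=6 (Q, w=60) cum 291
  y=9 (U, w=30) cum 321
⇒ y* = 3

(7, 3)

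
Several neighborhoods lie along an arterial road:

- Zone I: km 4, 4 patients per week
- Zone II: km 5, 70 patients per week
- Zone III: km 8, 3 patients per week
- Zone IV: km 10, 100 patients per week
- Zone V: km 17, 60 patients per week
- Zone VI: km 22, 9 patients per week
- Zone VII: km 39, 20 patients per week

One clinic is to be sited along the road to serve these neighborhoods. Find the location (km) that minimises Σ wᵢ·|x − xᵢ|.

For a sum of weighted absolute distances on a line, the optimum is the weighted median (not the mean). Total weight W = 266; half-weight = 133.
Sort by position and accumulate weight:
  km 4 (Zone I, w=4) → cum 4
  km 5 (Zone II, w=70) → cum 74
  km 8 (Zone III, w=3) → cum 77
  km 10 (Zone IV, w=100) → cum 177  ≥ 133 → median here
  km 17 (Zone V, w=60) → cum 237
  km 22 (Zone VI, w=9) → cum 246
  km 39 (Zone VII, w=20) → cum 266
Optimal location: km 10.

x = 10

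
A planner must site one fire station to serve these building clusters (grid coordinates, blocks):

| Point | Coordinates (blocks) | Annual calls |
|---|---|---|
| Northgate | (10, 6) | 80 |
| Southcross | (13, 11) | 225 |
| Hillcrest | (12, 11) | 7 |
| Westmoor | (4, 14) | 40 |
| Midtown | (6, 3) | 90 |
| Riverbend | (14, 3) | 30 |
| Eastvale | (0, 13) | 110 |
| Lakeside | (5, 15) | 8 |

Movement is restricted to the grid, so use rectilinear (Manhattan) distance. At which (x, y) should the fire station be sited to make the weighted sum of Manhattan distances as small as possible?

Manhattan distance separates: Σwᵢ(|x−xᵢ|+|y−yᵢ|) = Σwᵢ|x−xᵢ| + Σwᵢ|y−yᵢ|, so x and y are optimised independently as 1-D weighted medians.
Total weight W = 590; half = 295.
x-coordinate, sorted with cumulative weight:
  x=0 (Eastvale, w=110) cum 110
  x=4 (Westmoor, w=40) cum 150
  x=5 (Lakeside, w=8) cum 158
  x=6 (Midtown, w=90) cum 248
  x=10 (Northgate, w=80) cum 328  ← median
  x=12 (Hillcrest, w=7) cum 335
  x=13 (Southcross, w=225) cum 560
  x=14 (Riverbend, w=30) cum 590
⇒ x* = 10
y-coordinate, sorted with cumulative weight:
  y=3 (Midtown, w=90) cum 90
  y=3 (Riverbend, w=30) cum 120
  y=6 (Northgate, w=80) cum 200
  y=11 (Southcross, w=225) cum 425  ← median
  y=11 (Hillcrest, w=7) cum 432
  y=13 (Eastvale, w=110) cum 542
  y=14 (Westmoor, w=40) cum 582
  y=15 (Lakeside, w=8) cum 590
⇒ y* = 11

(10, 11)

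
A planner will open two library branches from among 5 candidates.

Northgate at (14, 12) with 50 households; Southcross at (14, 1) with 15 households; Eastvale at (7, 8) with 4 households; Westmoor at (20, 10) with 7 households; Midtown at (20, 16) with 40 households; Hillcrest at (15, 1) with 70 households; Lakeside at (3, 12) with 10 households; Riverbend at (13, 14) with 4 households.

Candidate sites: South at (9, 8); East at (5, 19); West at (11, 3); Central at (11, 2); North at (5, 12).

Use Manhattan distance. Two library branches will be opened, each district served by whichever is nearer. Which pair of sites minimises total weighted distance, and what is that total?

Evaluate every pair (each demand assigned to the nearer of the two):
  {Central, North}: total = 1823
  {South, Central}: total = 1859
  {West, North}: total = 1901
  {South, West}: total = 1944
  {East, Central}: total = 2081
  {East, West}: total = 2105
  {West, Central}: total = 2260
  {South, North}: total = 2459
  {South, East}: total = 2489
  {East, North}: total = 3143
Best pair: {Central, North} with total 1823.

{Central, North}, total 1823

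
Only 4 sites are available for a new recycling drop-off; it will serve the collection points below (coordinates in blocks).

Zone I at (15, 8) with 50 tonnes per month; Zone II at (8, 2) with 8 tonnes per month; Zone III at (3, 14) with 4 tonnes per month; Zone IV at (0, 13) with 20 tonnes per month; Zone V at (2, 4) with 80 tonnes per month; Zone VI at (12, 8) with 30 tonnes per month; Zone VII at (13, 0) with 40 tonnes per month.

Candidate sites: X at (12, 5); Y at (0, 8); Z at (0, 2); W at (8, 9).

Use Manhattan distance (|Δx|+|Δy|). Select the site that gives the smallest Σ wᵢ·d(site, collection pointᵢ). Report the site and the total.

X, total 2038 blocks

Total weighted distance at each candidate:
  X (12, 5): total = 2038
  Y (0, 8): total = 2678
  Z (0, 2): total = 2854
  W (8, 9): total = 2326
Minimum is at X with total 2038 blocks.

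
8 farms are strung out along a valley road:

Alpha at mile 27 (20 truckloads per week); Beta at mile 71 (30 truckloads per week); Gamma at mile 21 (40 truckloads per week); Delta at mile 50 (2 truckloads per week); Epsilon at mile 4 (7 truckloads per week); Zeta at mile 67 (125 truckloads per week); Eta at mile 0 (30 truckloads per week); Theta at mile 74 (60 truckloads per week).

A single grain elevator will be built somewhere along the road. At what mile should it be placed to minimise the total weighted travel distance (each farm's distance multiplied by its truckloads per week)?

For a sum of weighted absolute distances on a line, the optimum is the weighted median (not the mean). Total weight W = 314; half-weight = 157.
Sort by position and accumulate weight:
  mile 0 (Eta, w=30) → cum 30
  mile 4 (Epsilon, w=7) → cum 37
  mile 21 (Gamma, w=40) → cum 77
  mile 27 (Alpha, w=20) → cum 97
  mile 50 (Delta, w=2) → cum 99
  mile 67 (Zeta, w=125) → cum 224  ≥ 157 → median here
  mile 71 (Beta, w=30) → cum 254
  mile 74 (Theta, w=60) → cum 314
Optimal location: mile 67.

x = 67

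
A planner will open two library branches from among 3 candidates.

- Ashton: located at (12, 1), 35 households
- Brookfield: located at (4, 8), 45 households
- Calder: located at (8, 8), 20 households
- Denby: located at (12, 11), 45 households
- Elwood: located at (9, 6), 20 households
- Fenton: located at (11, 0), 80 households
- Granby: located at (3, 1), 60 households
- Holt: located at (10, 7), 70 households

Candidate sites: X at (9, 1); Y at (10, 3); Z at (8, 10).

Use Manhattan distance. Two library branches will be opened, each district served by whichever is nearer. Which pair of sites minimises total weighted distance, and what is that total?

{X, Z}, total 1690

Evaluate every pair (each demand assigned to the nearer of the two):
  {X, Z}: total = 1690
  {Y, Z}: total = 1895
  {X, Y}: total = 2150
Best pair: {X, Z} with total 1690.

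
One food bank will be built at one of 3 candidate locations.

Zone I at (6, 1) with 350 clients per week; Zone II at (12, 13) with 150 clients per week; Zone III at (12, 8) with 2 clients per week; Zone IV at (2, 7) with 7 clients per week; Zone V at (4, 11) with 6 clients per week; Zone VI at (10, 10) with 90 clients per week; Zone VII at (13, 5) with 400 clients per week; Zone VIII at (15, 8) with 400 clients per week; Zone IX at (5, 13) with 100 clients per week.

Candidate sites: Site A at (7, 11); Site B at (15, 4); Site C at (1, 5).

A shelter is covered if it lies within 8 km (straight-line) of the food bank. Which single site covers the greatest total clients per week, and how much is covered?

Coverage radius r = 8 km; a point is covered iff (Δx)²+(Δy)² ≤ 8² = 64.
  Site A (7, 11): covers {Zone II, Zone III, Zone IV, Zone V, Zone VI, Zone IX} → 355
  Site B (15, 4): covers {Zone III, Zone VI, Zone VII, Zone VIII} → 892
  Site C (1, 5): covers {Zone I, Zone IV, Zone V} → 363
Maximum coverage at Site B: 892 clients per week.

Site B, covering 892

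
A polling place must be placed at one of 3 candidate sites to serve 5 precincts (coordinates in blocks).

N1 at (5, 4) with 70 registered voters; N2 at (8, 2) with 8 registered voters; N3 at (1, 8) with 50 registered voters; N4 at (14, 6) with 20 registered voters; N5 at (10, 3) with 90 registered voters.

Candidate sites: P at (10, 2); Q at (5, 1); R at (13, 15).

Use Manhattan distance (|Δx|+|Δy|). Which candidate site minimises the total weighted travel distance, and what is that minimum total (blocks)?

Total weighted distance at each candidate:
  P (10, 2): total = 1506
  Q (5, 1): total = 1702
  R (13, 15): total = 3974
Minimum is at P with total 1506 blocks.

P, total 1506 blocks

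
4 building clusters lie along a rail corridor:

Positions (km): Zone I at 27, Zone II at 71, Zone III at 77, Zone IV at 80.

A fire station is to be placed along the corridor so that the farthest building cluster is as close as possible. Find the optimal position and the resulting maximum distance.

location 53.5, max distance 26.5

The 1-center on a line is the midpoint of the two extreme points: leftmost at 27, rightmost at 80.
Optimal location = (27 + 80)/2 = 53.5; maximum distance = (80 − 27)/2 = 26.5.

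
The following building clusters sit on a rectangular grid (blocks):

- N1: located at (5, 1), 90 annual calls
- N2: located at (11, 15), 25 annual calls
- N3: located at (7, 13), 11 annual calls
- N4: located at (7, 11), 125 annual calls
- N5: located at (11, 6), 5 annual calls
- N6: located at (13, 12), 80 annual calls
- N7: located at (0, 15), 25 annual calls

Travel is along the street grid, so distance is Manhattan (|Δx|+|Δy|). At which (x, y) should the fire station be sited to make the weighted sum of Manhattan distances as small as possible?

(7, 11)

Manhattan distance separates: Σwᵢ(|x−xᵢ|+|y−yᵢ|) = Σwᵢ|x−xᵢ| + Σwᵢ|y−yᵢ|, so x and y are optimised independently as 1-D weighted medians.
Total weight W = 361; half = 180.5.
x-coordinate, sorted with cumulative weight:
  x=0 (N7, w=25) cum 25
  x=5 (N1, w=90) cum 115
  x=7 (N3, w=11) cum 126
  x=7 (N4, w=125) cum 251  ← median
  x=11 (N2, w=25) cum 276
  x=11 (N5, w=5) cum 281
  x=13 (N6, w=80) cum 361
⇒ x* = 7
y-coordinate, sorted with cumulative weight:
  y=1 (N1, w=90) cum 90
  y=6 (N5, w=5) cum 95
  y=11 (N4, w=125) cum 220  ← median
  y=12 (N6, w=80) cum 300
  y=13 (N3, w=11) cum 311
  y=15 (N2, w=25) cum 336
  y=15 (N7, w=25) cum 361
⇒ y* = 11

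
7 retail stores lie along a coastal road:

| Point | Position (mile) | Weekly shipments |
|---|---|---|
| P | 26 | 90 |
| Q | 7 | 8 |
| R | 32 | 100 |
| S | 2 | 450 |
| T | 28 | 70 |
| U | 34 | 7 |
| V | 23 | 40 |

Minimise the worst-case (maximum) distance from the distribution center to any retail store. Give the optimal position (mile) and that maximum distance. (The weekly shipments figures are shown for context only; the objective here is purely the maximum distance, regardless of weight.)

The 1-center on a line is the midpoint of the two extreme points: leftmost at 2, rightmost at 34.
Optimal location = (2 + 34)/2 = 18; maximum distance = (34 − 2)/2 = 16.

location 18, max distance 16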